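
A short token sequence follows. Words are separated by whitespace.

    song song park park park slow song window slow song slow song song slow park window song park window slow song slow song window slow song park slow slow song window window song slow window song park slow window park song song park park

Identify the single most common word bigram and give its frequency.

Bigram frequencies (highest first):
  slow song: 7
  song park: 5
  song slow: 4
  song song: 3
  park park: 3
  park slow: 3
  … (10 more, each ≤ 3)

"slow song", 7 times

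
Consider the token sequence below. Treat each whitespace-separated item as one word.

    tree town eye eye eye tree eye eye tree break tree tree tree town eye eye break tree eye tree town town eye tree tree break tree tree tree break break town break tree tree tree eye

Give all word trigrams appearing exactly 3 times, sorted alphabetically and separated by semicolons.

break tree tree; tree tree tree

Trigram counts meeting the condition (exactly 3 times):
  break tree tree: 3
  tree tree tree: 3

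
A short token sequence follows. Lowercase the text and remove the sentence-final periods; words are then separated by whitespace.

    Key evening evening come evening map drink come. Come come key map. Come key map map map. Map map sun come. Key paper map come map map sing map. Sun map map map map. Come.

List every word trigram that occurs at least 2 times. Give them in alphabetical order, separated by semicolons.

come key map; map map map

Trigram counts meeting the condition (at least 2 times):
  come key map: 2
  map map map: 5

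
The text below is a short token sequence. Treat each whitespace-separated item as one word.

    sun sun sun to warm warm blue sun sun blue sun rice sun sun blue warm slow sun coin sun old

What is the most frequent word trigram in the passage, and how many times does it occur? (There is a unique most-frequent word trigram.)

"sun sun blue", 2 times

Trigram frequencies (highest first):
  sun sun blue: 2
  sun sun sun: 1
  sun sun to: 1
  sun to warm: 1
  to warm warm: 1
  warm warm blue: 1
  … (12 more, each ≤ 1)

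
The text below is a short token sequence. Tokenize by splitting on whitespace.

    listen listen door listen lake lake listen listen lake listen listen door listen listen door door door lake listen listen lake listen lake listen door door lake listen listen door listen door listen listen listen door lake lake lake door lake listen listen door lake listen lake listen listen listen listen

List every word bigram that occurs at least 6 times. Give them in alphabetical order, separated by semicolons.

Bigram counts meeting the condition (at least 6 times):
  lake listen: 9
  listen door: 8
  listen listen: 12

lake listen; listen door; listen listen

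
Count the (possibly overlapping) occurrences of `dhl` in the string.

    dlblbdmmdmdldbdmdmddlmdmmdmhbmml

0

Sliding a length-3 window over the 32 characters (30 positions):
  (no match at any position)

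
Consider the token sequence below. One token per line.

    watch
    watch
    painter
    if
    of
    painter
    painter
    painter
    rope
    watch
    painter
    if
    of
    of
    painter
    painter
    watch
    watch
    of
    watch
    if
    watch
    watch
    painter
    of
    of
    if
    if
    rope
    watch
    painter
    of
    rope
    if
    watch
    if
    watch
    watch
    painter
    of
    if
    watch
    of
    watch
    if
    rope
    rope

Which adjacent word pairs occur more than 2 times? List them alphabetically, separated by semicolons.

Bigram counts meeting the condition (more than 2 times):
  if watch: 4
  painter of: 3
  painter painter: 3
  watch if: 3
  watch painter: 5
  watch watch: 4

if watch; painter of; painter painter; watch if; watch painter; watch watch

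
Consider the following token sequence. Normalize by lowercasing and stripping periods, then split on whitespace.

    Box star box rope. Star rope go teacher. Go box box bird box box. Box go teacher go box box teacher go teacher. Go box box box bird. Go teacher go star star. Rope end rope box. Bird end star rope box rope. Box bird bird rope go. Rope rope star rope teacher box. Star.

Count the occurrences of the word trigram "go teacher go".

Scanning the 53 overlapping trigram windows for "go teacher go":
  position 7–9: go teacher go
  position 16–18: go teacher go
  position 22–24: go teacher go
  position 29–31: go teacher go

4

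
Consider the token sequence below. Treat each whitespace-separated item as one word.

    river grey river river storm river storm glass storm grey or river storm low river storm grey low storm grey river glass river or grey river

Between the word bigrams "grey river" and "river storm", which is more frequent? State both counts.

"grey river": 3 occurrences
"river storm": 4 occurrences

"river storm" (4 vs 3)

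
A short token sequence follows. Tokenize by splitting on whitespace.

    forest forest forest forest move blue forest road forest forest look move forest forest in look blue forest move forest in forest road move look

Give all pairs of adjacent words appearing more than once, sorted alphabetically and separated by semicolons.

Bigram counts meeting the condition (more than once):
  blue forest: 2
  forest forest: 5
  forest in: 2
  forest move: 2
  forest road: 2
  move forest: 2

blue forest; forest forest; forest in; forest move; forest road; move forest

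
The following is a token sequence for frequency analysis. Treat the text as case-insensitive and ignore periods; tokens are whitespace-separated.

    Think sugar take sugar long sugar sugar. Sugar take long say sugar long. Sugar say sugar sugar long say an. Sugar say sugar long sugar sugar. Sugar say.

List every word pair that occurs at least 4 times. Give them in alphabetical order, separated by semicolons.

sugar long; sugar sugar

Bigram counts meeting the condition (at least 4 times):
  sugar long: 4
  sugar sugar: 5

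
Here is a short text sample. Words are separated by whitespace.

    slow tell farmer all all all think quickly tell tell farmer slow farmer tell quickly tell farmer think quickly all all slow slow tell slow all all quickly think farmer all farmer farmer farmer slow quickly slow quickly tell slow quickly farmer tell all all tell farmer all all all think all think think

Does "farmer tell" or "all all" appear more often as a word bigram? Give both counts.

"all all" (7 vs 2)

"farmer tell": 2 occurrences
"all all": 7 occurrences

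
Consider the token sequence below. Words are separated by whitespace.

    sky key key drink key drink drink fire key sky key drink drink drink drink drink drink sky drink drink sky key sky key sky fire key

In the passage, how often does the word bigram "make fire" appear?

Scanning the 26 overlapping bigram windows for "make fire":
  (none found)

0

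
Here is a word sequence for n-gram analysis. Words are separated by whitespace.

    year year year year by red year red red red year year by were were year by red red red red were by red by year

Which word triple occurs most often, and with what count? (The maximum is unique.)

"red red red", 3 times

Trigram frequencies (highest first):
  red red red: 3
  year year year: 2
  year year by: 2
  year by red: 2
  by red year: 1
  red year red: 1
  … (13 more, each ≤ 1)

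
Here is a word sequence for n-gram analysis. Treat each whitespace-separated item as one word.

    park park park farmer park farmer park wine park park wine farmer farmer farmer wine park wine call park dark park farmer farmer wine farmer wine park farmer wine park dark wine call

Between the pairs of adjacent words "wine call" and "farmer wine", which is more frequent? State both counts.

"farmer wine" (4 vs 2)

"wine call": 2 occurrences
"farmer wine": 4 occurrences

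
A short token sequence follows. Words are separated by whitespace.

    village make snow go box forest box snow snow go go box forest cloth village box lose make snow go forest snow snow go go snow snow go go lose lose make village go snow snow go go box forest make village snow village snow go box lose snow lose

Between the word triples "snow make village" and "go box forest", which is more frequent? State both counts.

"snow make village": 0 occurrences
"go box forest": 3 occurrences

"go box forest" (3 vs 0)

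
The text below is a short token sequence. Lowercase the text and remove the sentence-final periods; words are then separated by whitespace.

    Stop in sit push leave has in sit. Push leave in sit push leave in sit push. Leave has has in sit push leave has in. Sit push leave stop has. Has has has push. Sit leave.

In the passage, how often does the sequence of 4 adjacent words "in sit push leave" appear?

Scanning the 34 overlapping 4-gram windows for "in sit push leave":
  position 2–5: in sit push leave
  position 7–10: in sit push leave
  position 11–14: in sit push leave
  position 15–18: in sit push leave
  position 21–24: in sit push leave
  position 26–29: in sit push leave

6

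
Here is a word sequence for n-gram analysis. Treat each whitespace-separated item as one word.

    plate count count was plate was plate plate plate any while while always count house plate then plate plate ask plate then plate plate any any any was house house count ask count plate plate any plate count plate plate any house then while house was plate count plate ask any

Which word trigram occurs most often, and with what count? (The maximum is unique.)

"plate plate any", 4 times

Trigram frequencies (highest first):
  plate plate any: 4
  plate then plate: 2
  then plate plate: 2
  count plate plate: 2
  plate count plate: 2
  plate count count: 1
  … (36 more, each ≤ 1)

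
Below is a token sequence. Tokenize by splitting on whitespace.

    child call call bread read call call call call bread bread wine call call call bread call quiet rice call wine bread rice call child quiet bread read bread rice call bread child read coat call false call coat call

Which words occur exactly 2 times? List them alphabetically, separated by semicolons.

coat; quiet; wine

Unigram counts meeting the condition (exactly 2 times):
  coat: 2
  quiet: 2
  wine: 2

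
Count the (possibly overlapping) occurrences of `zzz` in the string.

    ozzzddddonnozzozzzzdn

Sliding a length-3 window over the 21 characters (19 positions):
  position 2–4: zzz
  position 16–18: zzz
  position 17–19: zzz

3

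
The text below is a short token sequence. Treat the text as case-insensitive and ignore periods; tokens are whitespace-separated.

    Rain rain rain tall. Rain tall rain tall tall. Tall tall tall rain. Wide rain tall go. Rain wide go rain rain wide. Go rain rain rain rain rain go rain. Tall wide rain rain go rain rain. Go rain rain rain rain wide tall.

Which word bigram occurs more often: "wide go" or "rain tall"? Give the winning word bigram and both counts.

"wide go": 2 occurrences
"rain tall": 5 occurrences

"rain tall" (5 vs 2)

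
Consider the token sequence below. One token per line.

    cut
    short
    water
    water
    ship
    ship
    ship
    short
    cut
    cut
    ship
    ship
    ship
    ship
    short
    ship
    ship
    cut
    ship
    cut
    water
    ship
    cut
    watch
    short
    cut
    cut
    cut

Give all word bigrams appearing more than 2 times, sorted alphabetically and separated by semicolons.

Bigram counts meeting the condition (more than 2 times):
  cut cut: 3
  ship cut: 3
  ship ship: 6

cut cut; ship cut; ship ship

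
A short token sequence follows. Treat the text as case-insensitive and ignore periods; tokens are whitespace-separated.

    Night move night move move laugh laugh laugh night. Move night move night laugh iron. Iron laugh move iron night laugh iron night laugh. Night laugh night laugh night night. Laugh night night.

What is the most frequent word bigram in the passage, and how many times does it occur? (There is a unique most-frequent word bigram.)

"night laugh", 6 times

Bigram frequencies (highest first):
  night laugh: 6
  laugh night: 5
  night move: 4
  move night: 3
  laugh laugh: 2
  laugh iron: 2
  … (8 more, each ≤ 2)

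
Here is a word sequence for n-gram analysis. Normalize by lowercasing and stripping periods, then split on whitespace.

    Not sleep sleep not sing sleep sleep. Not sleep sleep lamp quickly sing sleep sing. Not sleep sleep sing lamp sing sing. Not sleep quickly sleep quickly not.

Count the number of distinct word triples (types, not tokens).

22

28 tokens → 26 trigram windows in total.
Repeated trigrams (each contributes count−1 duplicates):
  not sleep sleep: 3
  sing not sleep: 2
  sleep sleep not: 2
4 duplicate windows → 26 − 4 = 22 distinct.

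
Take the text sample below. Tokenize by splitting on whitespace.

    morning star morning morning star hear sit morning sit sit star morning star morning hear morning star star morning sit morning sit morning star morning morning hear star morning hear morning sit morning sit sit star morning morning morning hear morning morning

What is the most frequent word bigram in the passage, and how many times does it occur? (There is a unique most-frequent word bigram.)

Bigram frequencies (highest first):
  star morning: 7
  morning star: 5
  morning morning: 5
  morning sit: 5
  sit morning: 4
  morning hear: 4
  … (7 more, each ≤ 3)

"star morning", 7 times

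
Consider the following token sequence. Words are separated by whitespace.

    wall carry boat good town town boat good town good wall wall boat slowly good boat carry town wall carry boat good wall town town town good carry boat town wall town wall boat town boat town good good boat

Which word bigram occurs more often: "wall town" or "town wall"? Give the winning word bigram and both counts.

"town wall" (3 vs 2)

"wall town": 2 occurrences
"town wall": 3 occurrences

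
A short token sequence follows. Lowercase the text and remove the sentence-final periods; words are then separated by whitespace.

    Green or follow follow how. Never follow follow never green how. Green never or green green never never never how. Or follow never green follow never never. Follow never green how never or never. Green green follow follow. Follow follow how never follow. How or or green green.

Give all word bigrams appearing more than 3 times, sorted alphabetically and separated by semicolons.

Bigram counts meeting the condition (more than 3 times):
  follow follow: 5
  follow never: 4
  never green: 4

follow follow; follow never; never green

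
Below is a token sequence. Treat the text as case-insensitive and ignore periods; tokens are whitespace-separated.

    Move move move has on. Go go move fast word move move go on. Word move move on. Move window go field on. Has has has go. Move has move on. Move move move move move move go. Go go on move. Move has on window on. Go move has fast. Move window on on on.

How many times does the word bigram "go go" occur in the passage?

Scanning the 55 overlapping bigram windows for "go go":
  position 6–7: go go
  position 38–39: go go
  position 39–40: go go

3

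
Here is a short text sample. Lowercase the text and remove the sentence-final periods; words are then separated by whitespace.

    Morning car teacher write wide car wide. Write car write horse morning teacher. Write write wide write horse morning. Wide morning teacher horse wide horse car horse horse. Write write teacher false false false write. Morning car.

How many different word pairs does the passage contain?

37 tokens → 36 bigram windows in total.
Repeated bigrams (each contributes count−1 duplicates):
  false false: 2
  horse morning: 2
  morning car: 2
  morning teacher: 2
  teacher write: 2
  wide write: 2
  write horse: 2
  write wide: 2
  … (1 more repeated)
9 duplicate windows → 36 − 9 = 27 distinct.

27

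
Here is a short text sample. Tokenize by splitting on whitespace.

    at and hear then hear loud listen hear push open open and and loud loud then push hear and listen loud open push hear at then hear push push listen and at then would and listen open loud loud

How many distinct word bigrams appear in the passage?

32

39 tokens → 38 bigram windows in total.
Repeated bigrams (each contributes count−1 duplicates):
  and listen: 2
  at then: 2
  hear push: 2
  loud loud: 2
  push hear: 2
  then hear: 2
6 duplicate windows → 38 − 6 = 32 distinct.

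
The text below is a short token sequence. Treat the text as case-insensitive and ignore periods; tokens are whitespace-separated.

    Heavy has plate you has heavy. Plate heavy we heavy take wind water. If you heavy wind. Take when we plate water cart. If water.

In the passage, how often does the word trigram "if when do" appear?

0

Scanning the 23 overlapping trigram windows for "if when do":
  (none found)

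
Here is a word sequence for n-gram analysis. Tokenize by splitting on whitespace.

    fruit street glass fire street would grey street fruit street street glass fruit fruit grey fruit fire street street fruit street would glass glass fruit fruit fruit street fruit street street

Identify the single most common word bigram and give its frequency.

Bigram frequencies (highest first):
  fruit street: 5
  street fruit: 3
  street street: 3
  fruit fruit: 3
  street glass: 2
  fire street: 2
  … (10 more, each ≤ 2)

"fruit street", 5 times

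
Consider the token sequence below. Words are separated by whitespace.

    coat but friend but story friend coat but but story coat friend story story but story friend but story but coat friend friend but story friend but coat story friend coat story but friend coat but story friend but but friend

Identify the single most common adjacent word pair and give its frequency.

Bigram frequencies (highest first):
  but story: 6
  friend but: 5
  story friend: 5
  coat but: 3
  but friend: 3
  friend coat: 3
  … (9 more, each ≤ 3)

"but story", 6 times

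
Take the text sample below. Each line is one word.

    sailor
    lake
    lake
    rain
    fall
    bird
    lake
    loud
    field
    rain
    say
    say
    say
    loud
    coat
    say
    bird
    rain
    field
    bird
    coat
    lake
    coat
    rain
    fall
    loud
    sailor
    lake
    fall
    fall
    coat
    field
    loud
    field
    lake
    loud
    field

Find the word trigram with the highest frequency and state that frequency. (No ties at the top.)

"lake loud field", 2 times

Trigram frequencies (highest first):
  lake loud field: 2
  sailor lake lake: 1
  lake lake rain: 1
  lake rain fall: 1
  rain fall bird: 1
  fall bird lake: 1
  … (28 more, each ≤ 1)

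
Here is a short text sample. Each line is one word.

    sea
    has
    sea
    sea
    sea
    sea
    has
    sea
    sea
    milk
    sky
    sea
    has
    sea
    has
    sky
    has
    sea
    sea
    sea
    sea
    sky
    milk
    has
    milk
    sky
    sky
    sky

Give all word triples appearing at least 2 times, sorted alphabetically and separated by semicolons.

Trigram counts meeting the condition (at least 2 times):
  has sea sea: 3
  sea has sea: 3
  sea sea sea: 4

has sea sea; sea has sea; sea sea sea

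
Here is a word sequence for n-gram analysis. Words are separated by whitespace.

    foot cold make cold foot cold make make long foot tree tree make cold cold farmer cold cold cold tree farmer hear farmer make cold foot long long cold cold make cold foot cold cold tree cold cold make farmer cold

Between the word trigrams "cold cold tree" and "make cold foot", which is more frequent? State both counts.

"make cold foot" (3 vs 2)

"cold cold tree": 2 occurrences
"make cold foot": 3 occurrences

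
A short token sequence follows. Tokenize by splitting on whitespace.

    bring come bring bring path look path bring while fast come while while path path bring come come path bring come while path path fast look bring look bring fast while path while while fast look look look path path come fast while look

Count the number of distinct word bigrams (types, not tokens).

44 tokens → 43 bigram windows in total.
Repeated bigrams (each contributes count−1 duplicates):
  bring come: 3
  path bring: 3
  path path: 3
  while path: 3
  come while: 2
  fast look: 2
  fast while: 2
  look bring: 2
  … (4 more repeated)
16 duplicate windows → 43 − 16 = 27 distinct.

27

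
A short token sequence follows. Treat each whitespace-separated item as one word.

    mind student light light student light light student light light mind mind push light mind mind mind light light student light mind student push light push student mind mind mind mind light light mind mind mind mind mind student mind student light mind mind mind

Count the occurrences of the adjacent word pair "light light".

5

Scanning the 44 overlapping bigram windows for "light light":
  position 3–4: light light
  position 6–7: light light
  position 9–10: light light
  position 18–19: light light
  position 32–33: light light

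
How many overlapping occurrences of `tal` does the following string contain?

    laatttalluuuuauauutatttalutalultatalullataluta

Sliding a length-3 window over the 46 characters (44 positions):
  position 6–8: tal
  position 23–25: tal
  position 27–29: tal
  position 34–36: tal
  position 41–43: tal

5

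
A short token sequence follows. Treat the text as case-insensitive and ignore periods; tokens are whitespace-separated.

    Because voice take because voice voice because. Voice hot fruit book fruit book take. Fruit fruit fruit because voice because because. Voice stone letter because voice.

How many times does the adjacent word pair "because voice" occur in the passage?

6

Scanning the 25 overlapping bigram windows for "because voice":
  position 1–2: because voice
  position 4–5: because voice
  position 7–8: because voice
  position 18–19: because voice
  position 21–22: because voice
  position 25–26: because voice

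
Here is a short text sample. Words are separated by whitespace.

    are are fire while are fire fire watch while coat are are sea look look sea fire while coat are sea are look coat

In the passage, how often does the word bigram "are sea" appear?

2

Scanning the 23 overlapping bigram windows for "are sea":
  position 12–13: are sea
  position 20–21: are sea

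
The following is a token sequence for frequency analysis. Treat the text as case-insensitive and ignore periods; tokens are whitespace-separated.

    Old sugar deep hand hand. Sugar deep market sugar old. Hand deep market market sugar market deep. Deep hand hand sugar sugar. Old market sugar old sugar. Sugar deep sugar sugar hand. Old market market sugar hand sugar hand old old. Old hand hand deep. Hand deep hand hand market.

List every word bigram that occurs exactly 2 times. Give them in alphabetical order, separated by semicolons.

deep market; hand old; market market; old hand; old market; old old; old sugar

Bigram counts meeting the condition (exactly 2 times):
  deep market: 2
  hand old: 2
  market market: 2
  old hand: 2
  old market: 2
  old old: 2
  old sugar: 2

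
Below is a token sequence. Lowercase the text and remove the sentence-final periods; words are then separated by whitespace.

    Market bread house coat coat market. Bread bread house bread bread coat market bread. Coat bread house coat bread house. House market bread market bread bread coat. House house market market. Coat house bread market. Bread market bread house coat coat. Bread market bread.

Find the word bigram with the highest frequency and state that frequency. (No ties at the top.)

"market bread", 8 times

Bigram frequencies (highest first):
  market bread: 8
  bread house: 5
  bread market: 4
  house coat: 3
  bread bread: 3
  bread coat: 3
  … (9 more, each ≤ 3)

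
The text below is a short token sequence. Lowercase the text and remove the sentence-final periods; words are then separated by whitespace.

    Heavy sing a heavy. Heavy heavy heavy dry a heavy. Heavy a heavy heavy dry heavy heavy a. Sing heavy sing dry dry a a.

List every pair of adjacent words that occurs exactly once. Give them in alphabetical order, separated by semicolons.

Bigram counts meeting the condition (exactly once):
  a a: 1
  a sing: 1
  dry dry: 1
  dry heavy: 1
  sing a: 1
  sing dry: 1
  sing heavy: 1

a a; a sing; dry dry; dry heavy; sing a; sing dry; sing heavy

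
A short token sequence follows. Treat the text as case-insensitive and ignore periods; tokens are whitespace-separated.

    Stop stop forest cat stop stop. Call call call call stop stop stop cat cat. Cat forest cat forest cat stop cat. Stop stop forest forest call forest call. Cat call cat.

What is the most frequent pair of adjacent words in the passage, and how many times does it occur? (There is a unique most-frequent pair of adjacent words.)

"stop stop", 5 times

Bigram frequencies (highest first):
  stop stop: 5
  forest cat: 3
  cat stop: 3
  call call: 3
  stop forest: 2
  stop cat: 2
  … (9 more, each ≤ 2)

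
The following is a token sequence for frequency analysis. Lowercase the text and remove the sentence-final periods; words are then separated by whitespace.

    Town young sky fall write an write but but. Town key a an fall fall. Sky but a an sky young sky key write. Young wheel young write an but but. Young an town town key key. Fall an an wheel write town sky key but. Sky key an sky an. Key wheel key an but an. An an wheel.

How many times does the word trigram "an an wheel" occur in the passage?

2

Scanning the 58 overlapping trigram windows for "an an wheel":
  position 39–41: an an wheel
  position 58–60: an an wheel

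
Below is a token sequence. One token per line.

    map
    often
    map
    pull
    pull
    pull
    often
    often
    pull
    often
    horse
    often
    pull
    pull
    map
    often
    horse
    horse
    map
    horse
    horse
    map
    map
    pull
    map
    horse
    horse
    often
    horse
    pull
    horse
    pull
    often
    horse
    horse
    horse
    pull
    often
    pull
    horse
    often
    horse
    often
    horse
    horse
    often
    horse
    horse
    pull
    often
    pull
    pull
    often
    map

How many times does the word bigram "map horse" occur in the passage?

Scanning the 53 overlapping bigram windows for "map horse":
  position 19–20: map horse
  position 25–26: map horse

2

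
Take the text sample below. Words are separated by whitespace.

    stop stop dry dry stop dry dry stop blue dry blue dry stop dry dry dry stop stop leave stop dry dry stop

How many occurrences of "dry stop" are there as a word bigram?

5

Scanning the 22 overlapping bigram windows for "dry stop":
  position 4–5: dry stop
  position 7–8: dry stop
  position 12–13: dry stop
  position 16–17: dry stop
  position 22–23: dry stop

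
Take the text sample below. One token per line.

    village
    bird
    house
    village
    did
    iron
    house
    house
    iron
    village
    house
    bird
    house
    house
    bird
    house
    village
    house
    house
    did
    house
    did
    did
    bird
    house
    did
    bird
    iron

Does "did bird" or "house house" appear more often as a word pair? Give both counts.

"house house" (3 vs 2)

"did bird": 2 occurrences
"house house": 3 occurrences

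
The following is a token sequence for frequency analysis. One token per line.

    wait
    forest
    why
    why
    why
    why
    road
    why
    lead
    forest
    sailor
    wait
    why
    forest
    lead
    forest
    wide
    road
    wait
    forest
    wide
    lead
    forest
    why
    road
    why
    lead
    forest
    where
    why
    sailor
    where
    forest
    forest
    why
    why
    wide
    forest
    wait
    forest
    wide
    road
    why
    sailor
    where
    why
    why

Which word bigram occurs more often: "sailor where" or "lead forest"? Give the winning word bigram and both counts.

"sailor where": 2 occurrences
"lead forest": 4 occurrences

"lead forest" (4 vs 2)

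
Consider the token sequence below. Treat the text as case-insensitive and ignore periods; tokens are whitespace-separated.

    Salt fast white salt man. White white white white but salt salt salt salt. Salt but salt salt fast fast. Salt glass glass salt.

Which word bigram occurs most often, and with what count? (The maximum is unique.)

"salt salt", 5 times

Bigram frequencies (highest first):
  salt salt: 5
  white white: 3
  salt fast: 2
  but salt: 2
  fast white: 1
  white salt: 1
  … (9 more, each ≤ 1)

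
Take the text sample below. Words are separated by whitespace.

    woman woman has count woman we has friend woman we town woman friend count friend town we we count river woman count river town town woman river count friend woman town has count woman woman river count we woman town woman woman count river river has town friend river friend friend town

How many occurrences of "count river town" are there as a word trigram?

1

Scanning the 50 overlapping trigram windows for "count river town":
  position 22–24: count river town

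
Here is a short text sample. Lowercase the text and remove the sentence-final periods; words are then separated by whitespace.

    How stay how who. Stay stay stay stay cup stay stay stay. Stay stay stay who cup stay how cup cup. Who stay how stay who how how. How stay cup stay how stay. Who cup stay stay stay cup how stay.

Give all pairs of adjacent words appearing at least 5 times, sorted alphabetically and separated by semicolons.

Bigram counts meeting the condition (at least 5 times):
  how stay: 5
  stay stay: 10

how stay; stay stay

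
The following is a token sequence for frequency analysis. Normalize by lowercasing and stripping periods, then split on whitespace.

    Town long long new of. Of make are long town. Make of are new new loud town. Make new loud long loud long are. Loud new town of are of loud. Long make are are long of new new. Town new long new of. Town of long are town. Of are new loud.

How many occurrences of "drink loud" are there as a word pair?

Scanning the 52 overlapping bigram windows for "drink loud":
  (none found)

0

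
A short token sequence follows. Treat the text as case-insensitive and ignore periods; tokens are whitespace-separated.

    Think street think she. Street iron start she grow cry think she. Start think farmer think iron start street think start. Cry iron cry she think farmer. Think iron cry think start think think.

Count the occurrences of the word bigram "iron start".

2

Scanning the 33 overlapping bigram windows for "iron start":
  position 6–7: iron start
  position 17–18: iron start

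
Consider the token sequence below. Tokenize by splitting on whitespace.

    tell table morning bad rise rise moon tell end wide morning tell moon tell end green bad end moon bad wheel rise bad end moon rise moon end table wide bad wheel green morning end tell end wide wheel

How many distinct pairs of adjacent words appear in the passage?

30

39 tokens → 38 bigram windows in total.
Repeated bigrams (each contributes count−1 duplicates):
  tell end: 3
  bad end: 2
  bad wheel: 2
  end moon: 2
  end wide: 2
  moon tell: 2
  rise moon: 2
8 duplicate windows → 38 − 8 = 30 distinct.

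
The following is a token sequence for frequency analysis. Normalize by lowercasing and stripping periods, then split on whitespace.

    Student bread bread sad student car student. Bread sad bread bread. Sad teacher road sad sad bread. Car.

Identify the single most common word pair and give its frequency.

Bigram frequencies (highest first):
  bread sad: 3
  student bread: 2
  bread bread: 2
  sad bread: 2
  sad student: 1
  student car: 1
  … (6 more, each ≤ 1)

"bread sad", 3 times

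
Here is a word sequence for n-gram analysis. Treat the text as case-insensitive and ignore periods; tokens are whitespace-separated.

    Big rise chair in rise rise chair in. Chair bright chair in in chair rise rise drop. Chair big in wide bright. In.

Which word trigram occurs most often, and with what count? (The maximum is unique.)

"rise chair in", 2 times

Trigram frequencies (highest first):
  rise chair in: 2
  big rise chair: 1
  chair in rise: 1
  in rise rise: 1
  rise rise chair: 1
  chair in chair: 1
  … (14 more, each ≤ 1)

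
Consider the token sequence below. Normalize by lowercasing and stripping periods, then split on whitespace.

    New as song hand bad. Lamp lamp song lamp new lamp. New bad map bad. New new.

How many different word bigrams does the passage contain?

15

17 tokens → 16 bigram windows in total.
Repeated bigrams (each contributes count−1 duplicates):
  lamp new: 2
1 duplicate windows → 16 − 1 = 15 distinct.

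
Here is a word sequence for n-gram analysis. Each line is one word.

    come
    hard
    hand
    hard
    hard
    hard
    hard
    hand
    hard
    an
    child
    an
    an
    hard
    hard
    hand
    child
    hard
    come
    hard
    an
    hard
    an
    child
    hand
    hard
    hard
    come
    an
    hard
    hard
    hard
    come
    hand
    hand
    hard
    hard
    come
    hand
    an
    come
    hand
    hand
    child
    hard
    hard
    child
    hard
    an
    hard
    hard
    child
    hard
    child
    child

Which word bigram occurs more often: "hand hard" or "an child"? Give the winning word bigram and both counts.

"hand hard": 4 occurrences
"an child": 2 occurrences

"hand hard" (4 vs 2)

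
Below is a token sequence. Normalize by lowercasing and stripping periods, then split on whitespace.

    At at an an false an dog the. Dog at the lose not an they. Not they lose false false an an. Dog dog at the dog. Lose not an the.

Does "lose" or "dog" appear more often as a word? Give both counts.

"dog" (5 vs 3)

"lose": 3 occurrences
"dog": 5 occurrences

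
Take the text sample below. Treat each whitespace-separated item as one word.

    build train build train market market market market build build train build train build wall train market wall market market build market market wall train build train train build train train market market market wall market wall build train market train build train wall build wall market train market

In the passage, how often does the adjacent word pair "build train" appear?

8

Scanning the 48 overlapping bigram windows for "build train":
  position 1–2: build train
  position 3–4: build train
  position 10–11: build train
  position 12–13: build train
  position 26–27: build train
  position 29–30: build train
  position 38–39: build train
  position 42–43: build train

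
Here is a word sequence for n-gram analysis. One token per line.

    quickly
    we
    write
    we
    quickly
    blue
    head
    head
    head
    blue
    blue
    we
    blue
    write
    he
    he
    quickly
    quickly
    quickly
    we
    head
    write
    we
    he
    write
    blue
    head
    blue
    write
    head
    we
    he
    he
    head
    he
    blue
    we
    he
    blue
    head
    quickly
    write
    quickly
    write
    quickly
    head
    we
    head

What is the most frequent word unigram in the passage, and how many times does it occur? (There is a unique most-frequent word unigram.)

"head", 10 times

Unigram frequencies (highest first):
  head: 10
  quickly: 8
  we: 8
  blue: 8
  write: 7
  he: 7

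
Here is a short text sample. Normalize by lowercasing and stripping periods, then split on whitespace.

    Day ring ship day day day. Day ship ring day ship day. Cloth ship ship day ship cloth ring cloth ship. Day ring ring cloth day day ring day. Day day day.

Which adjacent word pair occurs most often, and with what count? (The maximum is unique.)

Bigram frequencies (highest first):
  day day: 7
  ship day: 4
  day ring: 3
  day ship: 3
  ring day: 2
  cloth ship: 2
  … (9 more, each ≤ 2)

"day day", 7 times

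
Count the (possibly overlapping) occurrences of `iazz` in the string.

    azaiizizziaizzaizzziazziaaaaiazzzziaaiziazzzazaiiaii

3

Sliding a length-4 window over the 52 characters (49 positions):
  position 20–23: iazz
  position 29–32: iazz
  position 40–43: iazz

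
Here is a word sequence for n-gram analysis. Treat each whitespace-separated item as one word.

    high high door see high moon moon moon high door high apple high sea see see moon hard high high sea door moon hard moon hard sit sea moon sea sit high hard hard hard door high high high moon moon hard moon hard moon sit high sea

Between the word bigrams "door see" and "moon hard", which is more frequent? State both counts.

"door see": 1 occurrence
"moon hard": 5 occurrences

"moon hard" (5 vs 1)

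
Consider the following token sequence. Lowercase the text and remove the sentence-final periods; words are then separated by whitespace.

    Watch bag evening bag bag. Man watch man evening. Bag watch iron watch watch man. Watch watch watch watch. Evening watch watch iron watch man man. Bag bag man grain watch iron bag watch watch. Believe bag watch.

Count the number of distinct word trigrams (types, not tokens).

38 tokens → 36 trigram windows in total.
Repeated trigrams (each contributes count−1 duplicates):
  bag bag man: 2
  watch iron watch: 2
  watch watch watch: 2
3 duplicate windows → 36 − 3 = 33 distinct.

33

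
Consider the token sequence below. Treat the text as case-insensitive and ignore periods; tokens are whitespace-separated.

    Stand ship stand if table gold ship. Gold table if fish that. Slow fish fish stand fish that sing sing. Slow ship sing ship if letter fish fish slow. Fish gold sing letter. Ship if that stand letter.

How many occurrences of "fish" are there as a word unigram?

Scanning the 38 tokens for "fish":
  position 11: fish
  position 14: fish
  position 15: fish
  position 17: fish
  position 27: fish
  position 28: fish
  position 30: fish

7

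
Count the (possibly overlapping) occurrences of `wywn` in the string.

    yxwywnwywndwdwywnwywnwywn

Sliding a length-4 window over the 25 characters (22 positions):
  position 3–6: wywn
  position 7–10: wywn
  position 14–17: wywn
  position 18–21: wywn
  position 22–25: wywn

5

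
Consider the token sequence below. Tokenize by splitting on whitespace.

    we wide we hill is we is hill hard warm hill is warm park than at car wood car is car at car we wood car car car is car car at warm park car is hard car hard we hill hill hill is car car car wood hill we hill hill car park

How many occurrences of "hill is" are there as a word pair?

3

Scanning the 53 overlapping bigram windows for "hill is":
  position 4–5: hill is
  position 11–12: hill is
  position 43–44: hill is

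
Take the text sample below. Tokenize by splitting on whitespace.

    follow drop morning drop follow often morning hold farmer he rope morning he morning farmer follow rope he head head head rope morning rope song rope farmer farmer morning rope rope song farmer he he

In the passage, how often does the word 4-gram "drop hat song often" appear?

0

Scanning the 32 overlapping 4-gram windows for "drop hat song often":
  (none found)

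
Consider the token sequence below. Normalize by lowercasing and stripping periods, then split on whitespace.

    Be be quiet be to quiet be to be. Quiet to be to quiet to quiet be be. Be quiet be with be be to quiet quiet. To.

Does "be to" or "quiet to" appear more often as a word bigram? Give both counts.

"be to": 4 occurrences
"quiet to": 3 occurrences

"be to" (4 vs 3)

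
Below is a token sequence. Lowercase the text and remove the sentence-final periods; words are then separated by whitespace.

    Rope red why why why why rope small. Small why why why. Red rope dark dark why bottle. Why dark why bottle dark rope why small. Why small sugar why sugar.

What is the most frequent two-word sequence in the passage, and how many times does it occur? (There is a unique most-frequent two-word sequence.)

"why why", 5 times

Bigram frequencies (highest first):
  why why: 5
  small why: 2
  dark why: 2
  why bottle: 2
  why small: 2
  rope red: 1
  … (16 more, each ≤ 1)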